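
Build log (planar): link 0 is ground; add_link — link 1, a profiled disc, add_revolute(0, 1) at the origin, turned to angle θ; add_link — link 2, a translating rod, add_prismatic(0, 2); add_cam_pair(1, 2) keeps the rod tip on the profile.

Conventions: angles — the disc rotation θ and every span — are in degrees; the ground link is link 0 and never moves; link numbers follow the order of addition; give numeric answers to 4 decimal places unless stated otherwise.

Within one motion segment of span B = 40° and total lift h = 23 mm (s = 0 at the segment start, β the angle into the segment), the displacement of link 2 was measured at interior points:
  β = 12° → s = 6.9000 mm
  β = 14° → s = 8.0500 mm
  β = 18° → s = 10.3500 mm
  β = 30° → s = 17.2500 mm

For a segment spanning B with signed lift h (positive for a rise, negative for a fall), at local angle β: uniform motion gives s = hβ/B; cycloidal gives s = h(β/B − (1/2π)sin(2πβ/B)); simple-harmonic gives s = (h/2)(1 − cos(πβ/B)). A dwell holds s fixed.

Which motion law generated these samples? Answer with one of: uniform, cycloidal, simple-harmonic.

candidates at β/B = r: uniform s = h·r (linear in β); cycloidal s = h·(r − sin(2πr)/(2π)); simple-harmonic s = (h/2)(1 − cos(πr))
β=12°: printed 6.9000 | uniform 6.9000, cycloidal 3.4186, simple-harmonic 4.7405
β=14°: printed 8.0500 | uniform 8.0500, cycloidal 5.0885, simple-harmonic 6.2791
β=18°: printed 10.3500 | uniform 10.3500, cycloidal 9.2188, simple-harmonic 9.7010
β=30°: printed 17.2500 | uniform 17.2500, cycloidal 20.9106, simple-harmonic 19.6317
only one law matches every sample → uniform

uniform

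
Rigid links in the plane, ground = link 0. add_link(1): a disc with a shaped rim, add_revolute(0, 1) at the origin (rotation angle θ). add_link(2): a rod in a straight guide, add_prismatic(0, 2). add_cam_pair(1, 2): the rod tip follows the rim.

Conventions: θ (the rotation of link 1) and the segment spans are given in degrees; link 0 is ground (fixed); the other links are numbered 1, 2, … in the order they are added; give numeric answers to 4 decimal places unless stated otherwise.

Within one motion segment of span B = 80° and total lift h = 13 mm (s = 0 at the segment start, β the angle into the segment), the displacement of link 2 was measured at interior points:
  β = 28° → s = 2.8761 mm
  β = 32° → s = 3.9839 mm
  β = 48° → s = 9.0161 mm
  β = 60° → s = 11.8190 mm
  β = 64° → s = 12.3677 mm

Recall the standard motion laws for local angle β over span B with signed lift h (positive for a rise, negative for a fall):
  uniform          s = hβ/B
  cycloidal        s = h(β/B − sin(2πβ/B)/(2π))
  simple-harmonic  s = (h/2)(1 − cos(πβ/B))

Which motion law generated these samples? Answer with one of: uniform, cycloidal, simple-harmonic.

candidates at β/B = r: uniform s = h·r (linear in β); cycloidal s = h·(r − sin(2πr)/(2π)); simple-harmonic s = (h/2)(1 − cos(πr))
β=28°: printed 2.8761 | uniform 4.5500, cycloidal 2.8761, simple-harmonic 3.5491
β=32°: printed 3.9839 | uniform 5.2000, cycloidal 3.9839, simple-harmonic 4.4914
β=48°: printed 9.0161 | uniform 7.8000, cycloidal 9.0161, simple-harmonic 8.5086
β=60°: printed 11.8190 | uniform 9.7500, cycloidal 11.8190, simple-harmonic 11.0962
β=64°: printed 12.3677 | uniform 10.4000, cycloidal 12.3677, simple-harmonic 11.7586
only one law matches every sample → cycloidal

cycloidal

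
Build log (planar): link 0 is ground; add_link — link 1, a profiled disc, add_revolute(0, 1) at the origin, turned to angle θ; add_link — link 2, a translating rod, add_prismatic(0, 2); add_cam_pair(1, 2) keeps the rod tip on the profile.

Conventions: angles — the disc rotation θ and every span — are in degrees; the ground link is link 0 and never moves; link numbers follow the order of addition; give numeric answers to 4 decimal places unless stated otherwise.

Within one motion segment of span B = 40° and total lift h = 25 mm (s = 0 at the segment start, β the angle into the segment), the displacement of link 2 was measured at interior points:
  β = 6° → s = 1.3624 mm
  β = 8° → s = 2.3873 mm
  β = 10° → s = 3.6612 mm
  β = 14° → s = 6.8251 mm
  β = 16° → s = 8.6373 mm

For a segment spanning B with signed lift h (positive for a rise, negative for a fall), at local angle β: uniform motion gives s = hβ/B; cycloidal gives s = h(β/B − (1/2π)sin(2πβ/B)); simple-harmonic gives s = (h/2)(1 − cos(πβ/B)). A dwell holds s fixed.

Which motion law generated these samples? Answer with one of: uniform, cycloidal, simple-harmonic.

candidates at β/B = r: uniform s = h·r (linear in β); cycloidal s = h·(r − sin(2πr)/(2π)); simple-harmonic s = (h/2)(1 − cos(πr))
β=6°: printed 1.3624 | uniform 3.7500, cycloidal 0.5310, simple-harmonic 1.3624
β=8°: printed 2.3873 | uniform 5.0000, cycloidal 1.2159, simple-harmonic 2.3873
β=10°: printed 3.6612 | uniform 6.2500, cycloidal 2.2711, simple-harmonic 3.6612
β=14°: printed 6.8251 | uniform 8.7500, cycloidal 5.5310, simple-harmonic 6.8251
β=16°: printed 8.6373 | uniform 10.0000, cycloidal 7.6613, simple-harmonic 8.6373
only one law matches every sample → simple-harmonic

simple-harmonic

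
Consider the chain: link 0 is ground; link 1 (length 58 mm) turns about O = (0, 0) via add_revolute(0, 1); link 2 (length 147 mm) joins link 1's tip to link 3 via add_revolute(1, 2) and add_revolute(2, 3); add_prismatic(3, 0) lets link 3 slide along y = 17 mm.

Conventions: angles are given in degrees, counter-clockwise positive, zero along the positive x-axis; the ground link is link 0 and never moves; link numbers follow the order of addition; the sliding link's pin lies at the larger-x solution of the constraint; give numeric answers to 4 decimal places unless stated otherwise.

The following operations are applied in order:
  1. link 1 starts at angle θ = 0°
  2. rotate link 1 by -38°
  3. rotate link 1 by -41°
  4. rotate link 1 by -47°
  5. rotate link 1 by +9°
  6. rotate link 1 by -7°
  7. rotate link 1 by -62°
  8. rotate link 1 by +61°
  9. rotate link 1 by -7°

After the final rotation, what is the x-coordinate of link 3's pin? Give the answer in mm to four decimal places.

geometry: r = 58 mm, L = 147 mm, e = 17 mm; θ starts at 0°
rotate link 1 by -38°: θ ← 0° -38° = -38°
rotate link 1 by -41°: θ ← -38° -41° = -79°
rotate link 1 by -47°: θ ← -79° -47° = -126°
rotate link 1 by +9°: θ ← -126° +9° = -117°
rotate link 1 by -7°: θ ← -117° -7° = -124°
rotate link 1 by -62°: θ ← -124° -62° = -186°
rotate link 1 by +61°: θ ← -186° +61° = -125°
rotate link 1 by -7°: θ ← -125° -7° = -132°
crank pin P = (r cos θ, r sin θ) = (-38.809575, -43.102400)
h = r sin θ − e = -43.102400 − 17 = -60.102400
x = r cos θ + √(L² − h²) = -38.809575 + 134.151785 = 95.342210

95.3422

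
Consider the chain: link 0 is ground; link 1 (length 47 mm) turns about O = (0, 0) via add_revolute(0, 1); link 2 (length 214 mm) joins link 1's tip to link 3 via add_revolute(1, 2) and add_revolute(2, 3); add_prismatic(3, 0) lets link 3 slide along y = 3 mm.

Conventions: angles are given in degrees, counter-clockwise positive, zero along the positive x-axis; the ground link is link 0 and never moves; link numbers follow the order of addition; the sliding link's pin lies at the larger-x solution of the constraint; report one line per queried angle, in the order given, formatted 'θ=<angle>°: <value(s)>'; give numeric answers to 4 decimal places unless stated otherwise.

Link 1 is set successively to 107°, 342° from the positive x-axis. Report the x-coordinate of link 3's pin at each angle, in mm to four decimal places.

geometry: r = 47 mm, L = 214 mm, e = 3 mm
θ=107°: crank pin P = (r cos θ, r sin θ) = (-13.741470, 44.946324)
θ=107°: h = r sin θ − e = 44.946324 − 3 = 41.946324
θ=107°: x = r cos θ + √(L² − h²) = -13.741470 + 209.848769 = 196.107299
θ=342°: crank pin P = (r cos θ, r sin θ) = (44.699656, -14.523799)
θ=342°: h = r sin θ − e = -14.523799 − 3 = -17.523799
θ=342°: x = r cos θ + √(L² − h²) = 44.699656 + 213.281308 = 257.980965

θ=107°: 196.1073
θ=342°: 257.9810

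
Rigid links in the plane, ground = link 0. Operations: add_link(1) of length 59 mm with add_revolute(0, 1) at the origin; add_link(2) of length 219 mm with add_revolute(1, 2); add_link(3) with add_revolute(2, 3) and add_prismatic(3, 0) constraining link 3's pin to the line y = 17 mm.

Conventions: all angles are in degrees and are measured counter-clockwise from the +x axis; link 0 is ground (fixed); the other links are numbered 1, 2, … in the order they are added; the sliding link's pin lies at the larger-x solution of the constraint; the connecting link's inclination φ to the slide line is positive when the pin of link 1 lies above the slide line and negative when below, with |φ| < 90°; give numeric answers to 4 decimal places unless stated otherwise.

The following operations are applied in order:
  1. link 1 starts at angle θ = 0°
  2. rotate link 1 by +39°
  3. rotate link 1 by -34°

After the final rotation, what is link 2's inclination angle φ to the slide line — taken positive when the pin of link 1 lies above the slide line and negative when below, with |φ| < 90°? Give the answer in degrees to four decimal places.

geometry: r = 59 mm, L = 219 mm, e = 17 mm; θ starts at 0°
rotate link 1 by +39°: θ ← 0° +39° = 39°
rotate link 1 by -34°: θ ← 39° -34° = 5°
h = r sin θ − e = 5.142189 − 17 = -11.857811
sin φ = h / L = -11.857811 / 219 = -0.05414526
φ = arcsin(-0.05414526) = -3.103813°

-3.1038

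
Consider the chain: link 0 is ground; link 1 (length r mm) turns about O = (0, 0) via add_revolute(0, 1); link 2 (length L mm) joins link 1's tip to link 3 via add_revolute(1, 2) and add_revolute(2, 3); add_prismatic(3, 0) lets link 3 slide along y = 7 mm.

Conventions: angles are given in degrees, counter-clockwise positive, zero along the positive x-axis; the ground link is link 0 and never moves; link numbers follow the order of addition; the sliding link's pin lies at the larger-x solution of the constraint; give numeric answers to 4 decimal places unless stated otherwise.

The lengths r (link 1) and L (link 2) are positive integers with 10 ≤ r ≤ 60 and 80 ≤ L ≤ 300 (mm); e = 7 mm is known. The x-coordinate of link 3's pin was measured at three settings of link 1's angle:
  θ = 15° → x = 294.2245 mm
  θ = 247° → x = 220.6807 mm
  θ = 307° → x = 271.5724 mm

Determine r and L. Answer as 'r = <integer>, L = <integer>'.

constraint per measurement: (x − r cos θ)² + (r sin θ − e)² = L²
subtracting the θ₁ and θ₂ equations cancels the r² and L² terms:
r = (x₁² − x₂²) / (2[(x₁cos θ₁ + e sin θ₁) − (x₂cos θ₂ + e sin θ₂)]) = 50.0000 → r = 50
L² = (x₁ − r cos θ₁)² + (r sin θ₁ − e)² = 60515.9787 → L = 246.0000 → L = 246
check at θ₃=307°: x = 271.5724 (printed 271.5724) ✓

r = 50, L = 246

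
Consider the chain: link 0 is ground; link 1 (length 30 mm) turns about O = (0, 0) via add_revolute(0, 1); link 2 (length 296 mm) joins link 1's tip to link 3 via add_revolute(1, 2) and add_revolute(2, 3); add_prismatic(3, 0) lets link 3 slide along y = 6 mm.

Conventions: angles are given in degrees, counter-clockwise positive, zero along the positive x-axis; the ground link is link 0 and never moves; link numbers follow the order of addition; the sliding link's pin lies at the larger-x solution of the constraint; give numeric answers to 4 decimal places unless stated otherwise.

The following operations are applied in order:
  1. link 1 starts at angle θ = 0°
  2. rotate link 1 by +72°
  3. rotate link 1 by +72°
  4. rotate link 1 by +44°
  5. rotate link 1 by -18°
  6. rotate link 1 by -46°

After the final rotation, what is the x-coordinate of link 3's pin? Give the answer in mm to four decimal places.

geometry: r = 30 mm, L = 296 mm, e = 6 mm; θ starts at 0°
rotate link 1 by +72°: θ ← 0° +72° = 72°
rotate link 1 by +72°: θ ← 72° +72° = 144°
rotate link 1 by +44°: θ ← 144° +44° = 188°
rotate link 1 by -18°: θ ← 188° -18° = 170°
rotate link 1 by -46°: θ ← 170° -46° = 124°
crank pin P = (r cos θ, r sin θ) = (-16.775787, 24.871127)
h = r sin θ − e = 24.871127 − 6 = 18.871127
x = r cos θ + √(L² − h²) = -16.775787 + 295.397834 = 278.622047

278.6220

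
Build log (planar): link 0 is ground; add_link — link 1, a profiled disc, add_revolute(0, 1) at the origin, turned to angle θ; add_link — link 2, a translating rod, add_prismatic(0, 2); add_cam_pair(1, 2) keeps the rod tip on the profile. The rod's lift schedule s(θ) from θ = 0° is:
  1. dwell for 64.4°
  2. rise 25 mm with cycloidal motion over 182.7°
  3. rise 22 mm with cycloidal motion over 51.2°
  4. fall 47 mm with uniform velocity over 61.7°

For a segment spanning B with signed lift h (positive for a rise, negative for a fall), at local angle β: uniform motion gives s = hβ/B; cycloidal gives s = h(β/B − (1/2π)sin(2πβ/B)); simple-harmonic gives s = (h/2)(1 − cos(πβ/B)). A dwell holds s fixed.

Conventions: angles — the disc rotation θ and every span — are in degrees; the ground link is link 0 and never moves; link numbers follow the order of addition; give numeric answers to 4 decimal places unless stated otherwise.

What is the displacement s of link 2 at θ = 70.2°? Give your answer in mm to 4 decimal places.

seg 1 [0°–64.4°] dwell: s stays 0.0000
seg 2 [64.4°–247.1°] cycloidal, h=25: θ=70.2° here. β=5.8, B=182.7. 25·(0.0317 − sin(2π·0.0317)/(2π)) = 0.0053 → s = 0.0053

0.0053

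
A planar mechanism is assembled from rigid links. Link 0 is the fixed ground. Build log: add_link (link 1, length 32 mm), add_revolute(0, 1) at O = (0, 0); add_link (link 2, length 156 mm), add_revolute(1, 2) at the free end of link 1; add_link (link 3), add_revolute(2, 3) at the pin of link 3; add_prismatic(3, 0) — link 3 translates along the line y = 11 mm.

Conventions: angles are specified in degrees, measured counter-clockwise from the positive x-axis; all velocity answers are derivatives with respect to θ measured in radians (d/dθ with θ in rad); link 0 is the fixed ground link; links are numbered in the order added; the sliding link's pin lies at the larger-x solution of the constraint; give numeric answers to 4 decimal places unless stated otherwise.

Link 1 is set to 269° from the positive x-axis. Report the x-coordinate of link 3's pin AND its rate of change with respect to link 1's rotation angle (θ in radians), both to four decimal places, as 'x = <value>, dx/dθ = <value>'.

geometry: r = 32 mm, L = 156 mm, e = 11 mm
crank pin P = (r cos θ, r sin θ) = (-0.558477, -31.995126)
h = r sin θ − e = -31.995126 − 11 = -42.995126
x = r cos θ + √(L² − h²) = -0.558477 + 149.958058 = 149.399581
dx/dθ = −r sin θ − h·r cos θ/√(L² − h²) (θ in radians; h = -42.995126) = 31.835003

x = 149.3996, dx/dθ = 31.8350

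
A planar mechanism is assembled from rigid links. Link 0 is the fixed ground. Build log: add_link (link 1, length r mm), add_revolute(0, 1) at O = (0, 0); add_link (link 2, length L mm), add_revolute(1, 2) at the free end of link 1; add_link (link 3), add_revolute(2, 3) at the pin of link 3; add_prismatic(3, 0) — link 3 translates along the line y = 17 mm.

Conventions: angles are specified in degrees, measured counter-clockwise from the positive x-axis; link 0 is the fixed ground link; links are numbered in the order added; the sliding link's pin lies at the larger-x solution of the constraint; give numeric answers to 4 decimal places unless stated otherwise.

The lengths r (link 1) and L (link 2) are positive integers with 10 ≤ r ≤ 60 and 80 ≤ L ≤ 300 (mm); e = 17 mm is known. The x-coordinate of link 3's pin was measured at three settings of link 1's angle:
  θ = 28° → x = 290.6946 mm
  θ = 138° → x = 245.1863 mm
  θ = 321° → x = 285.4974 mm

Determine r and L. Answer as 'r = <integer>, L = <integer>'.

constraint per measurement: (x − r cos θ)² + (r sin θ − e)² = L²
subtracting the θ₁ and θ₂ equations cancels the r² and L² terms:
r = (x₁² − x₂²) / (2[(x₁cos θ₁ + e sin θ₁) − (x₂cos θ₂ + e sin θ₂)]) = 28.0000 → r = 28
L² = (x₁ − r cos θ₁)² + (r sin θ₁ − e)² = 70756.0001 → L = 266.0000 → L = 266
check at θ₃=321°: x = 285.4974 (printed 285.4974) ✓

r = 28, L = 266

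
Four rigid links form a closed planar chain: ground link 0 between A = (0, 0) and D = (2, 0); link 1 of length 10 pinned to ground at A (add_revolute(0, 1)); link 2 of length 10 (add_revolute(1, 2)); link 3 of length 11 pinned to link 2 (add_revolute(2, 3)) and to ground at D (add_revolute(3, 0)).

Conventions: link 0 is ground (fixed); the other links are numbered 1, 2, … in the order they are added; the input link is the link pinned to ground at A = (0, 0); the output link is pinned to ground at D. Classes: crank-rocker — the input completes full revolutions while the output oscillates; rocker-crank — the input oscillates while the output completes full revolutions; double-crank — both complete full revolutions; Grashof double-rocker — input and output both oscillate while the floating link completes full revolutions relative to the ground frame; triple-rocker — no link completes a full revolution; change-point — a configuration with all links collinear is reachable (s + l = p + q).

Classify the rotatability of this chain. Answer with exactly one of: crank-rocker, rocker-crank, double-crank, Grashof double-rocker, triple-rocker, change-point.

lengths: ground=2, input=10, coupler=10, output=11
sorted: s=2 (shortest), l=11 (longest), p+q=20
s + l = 13 vs p + q = 20
s + l < p + q (Grashof) with shortest = ground link → double-crank

double-crank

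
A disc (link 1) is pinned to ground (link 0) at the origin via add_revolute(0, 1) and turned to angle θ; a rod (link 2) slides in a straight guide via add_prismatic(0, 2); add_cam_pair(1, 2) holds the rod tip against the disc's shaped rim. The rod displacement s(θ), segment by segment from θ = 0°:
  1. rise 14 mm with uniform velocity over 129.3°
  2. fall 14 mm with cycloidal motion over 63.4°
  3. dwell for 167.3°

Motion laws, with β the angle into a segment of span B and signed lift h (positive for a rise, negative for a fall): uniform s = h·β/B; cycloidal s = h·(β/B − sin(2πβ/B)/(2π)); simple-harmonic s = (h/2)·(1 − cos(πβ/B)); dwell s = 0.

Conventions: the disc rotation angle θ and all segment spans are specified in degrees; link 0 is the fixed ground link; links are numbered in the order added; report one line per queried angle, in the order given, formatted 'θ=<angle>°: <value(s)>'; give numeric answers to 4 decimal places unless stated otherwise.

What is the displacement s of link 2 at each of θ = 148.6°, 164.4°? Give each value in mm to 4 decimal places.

segment 1 (0° to 129.3°, uniform, h = 14) is passed completely: s = 0.0000 + (14) = 14.0000
θ = 148.6° falls in segment 2 (129.3° to 192.7°, cycloidal, h = -14): β = 148.6 − 129.3 = 19.3°, B = 63.4°; Δs = -14·(0.3044 − sin(2π·0.3044)/(2π)) = -2.1626; s = 14.0000 − 2.1626 = 11.8374
θ = 164.4° falls in segment 2 (129.3° to 192.7°, cycloidal, h = -14): β = 164.4 − 129.3 = 35.1°, B = 63.4°; Δs = -14·(0.5536 − sin(2π·0.5536)/(2π)) = -8.4875; s = 14.0000 − 8.4875 = 5.5125

θ=148.6°: 11.8374
θ=164.4°: 5.5125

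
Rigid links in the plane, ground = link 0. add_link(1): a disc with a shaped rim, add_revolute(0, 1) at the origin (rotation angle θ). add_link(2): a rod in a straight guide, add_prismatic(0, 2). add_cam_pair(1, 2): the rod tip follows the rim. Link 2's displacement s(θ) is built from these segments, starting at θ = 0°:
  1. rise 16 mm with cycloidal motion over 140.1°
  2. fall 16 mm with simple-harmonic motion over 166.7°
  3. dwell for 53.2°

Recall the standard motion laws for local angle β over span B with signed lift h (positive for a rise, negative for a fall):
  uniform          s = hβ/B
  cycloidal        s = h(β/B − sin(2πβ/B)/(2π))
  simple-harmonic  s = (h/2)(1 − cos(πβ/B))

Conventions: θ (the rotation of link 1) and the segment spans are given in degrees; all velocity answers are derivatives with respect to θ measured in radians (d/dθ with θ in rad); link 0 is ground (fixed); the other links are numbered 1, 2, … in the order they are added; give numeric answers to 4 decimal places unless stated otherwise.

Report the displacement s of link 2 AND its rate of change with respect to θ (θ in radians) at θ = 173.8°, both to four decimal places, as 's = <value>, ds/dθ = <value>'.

segment 1 (0° to 140.1°, cycloidal, h = 16) is passed completely: s = 0.0000 + (16) = 16.0000
θ = 173.8° falls in segment 2 (140.1° to 306.8°, simple-harmonic, h = -16): β = 173.8 − 140.1 = 33.7°, B = 166.7°; Δs = -16/2·(1 − cos(π·0.2022)) = -1.5599; s = 16.0000 − 1.5599 = 14.4401
velocity in seg [140.1°–306.8°] (simple-harmonic), θ in radians: β = 33.7° = 0.5882 rad, B = 166.7° = 2.9095 rad; ds/dθ = (πh/(2B)) sin(πβ/B) = (π·(-16)/(2·2.9095)) sin(π·0.2022) = -5.124745 mm/rad

s = 14.4401, ds/dθ = -5.1247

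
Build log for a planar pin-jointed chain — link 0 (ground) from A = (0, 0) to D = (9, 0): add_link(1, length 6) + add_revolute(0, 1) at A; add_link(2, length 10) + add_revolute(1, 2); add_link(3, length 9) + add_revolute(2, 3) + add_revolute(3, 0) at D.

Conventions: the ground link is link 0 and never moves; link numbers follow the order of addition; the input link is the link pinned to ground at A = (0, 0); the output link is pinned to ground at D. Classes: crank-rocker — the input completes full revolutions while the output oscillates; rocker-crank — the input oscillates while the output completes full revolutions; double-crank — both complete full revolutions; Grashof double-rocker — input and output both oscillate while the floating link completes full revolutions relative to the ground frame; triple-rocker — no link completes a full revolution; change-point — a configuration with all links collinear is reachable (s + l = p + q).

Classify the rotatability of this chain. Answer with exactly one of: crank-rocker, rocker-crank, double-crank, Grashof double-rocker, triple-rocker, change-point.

lengths: ground=9, input=6, coupler=10, output=9
sorted: s=6 (shortest), l=10 (longest), p+q=18
s + l = 16 vs p + q = 18
s + l < p + q (Grashof) with shortest = input link → crank-rocker

crank-rocker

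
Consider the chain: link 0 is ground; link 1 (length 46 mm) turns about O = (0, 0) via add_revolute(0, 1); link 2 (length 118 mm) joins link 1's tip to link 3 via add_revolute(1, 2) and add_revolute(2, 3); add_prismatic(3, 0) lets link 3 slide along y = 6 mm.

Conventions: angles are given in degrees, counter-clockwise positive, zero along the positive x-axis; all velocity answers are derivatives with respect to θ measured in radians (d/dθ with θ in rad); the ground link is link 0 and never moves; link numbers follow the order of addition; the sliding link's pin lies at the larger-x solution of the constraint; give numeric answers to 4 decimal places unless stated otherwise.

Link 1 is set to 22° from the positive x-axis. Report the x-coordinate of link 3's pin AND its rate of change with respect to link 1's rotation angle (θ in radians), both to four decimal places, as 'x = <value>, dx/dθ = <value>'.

geometry: r = 46 mm, L = 118 mm, e = 6 mm
crank pin P = (r cos θ, r sin θ) = (42.650457, 17.231903)
h = r sin θ − e = 17.231903 − 6 = 11.231903
x = r cos θ + √(L² − h²) = 42.650457 + 117.464226 = 160.114683
dx/dθ = −r sin θ − h·r cos θ/√(L² − h²) (θ in radians; h = 11.231903) = -21.310131

x = 160.1147, dx/dθ = -21.3101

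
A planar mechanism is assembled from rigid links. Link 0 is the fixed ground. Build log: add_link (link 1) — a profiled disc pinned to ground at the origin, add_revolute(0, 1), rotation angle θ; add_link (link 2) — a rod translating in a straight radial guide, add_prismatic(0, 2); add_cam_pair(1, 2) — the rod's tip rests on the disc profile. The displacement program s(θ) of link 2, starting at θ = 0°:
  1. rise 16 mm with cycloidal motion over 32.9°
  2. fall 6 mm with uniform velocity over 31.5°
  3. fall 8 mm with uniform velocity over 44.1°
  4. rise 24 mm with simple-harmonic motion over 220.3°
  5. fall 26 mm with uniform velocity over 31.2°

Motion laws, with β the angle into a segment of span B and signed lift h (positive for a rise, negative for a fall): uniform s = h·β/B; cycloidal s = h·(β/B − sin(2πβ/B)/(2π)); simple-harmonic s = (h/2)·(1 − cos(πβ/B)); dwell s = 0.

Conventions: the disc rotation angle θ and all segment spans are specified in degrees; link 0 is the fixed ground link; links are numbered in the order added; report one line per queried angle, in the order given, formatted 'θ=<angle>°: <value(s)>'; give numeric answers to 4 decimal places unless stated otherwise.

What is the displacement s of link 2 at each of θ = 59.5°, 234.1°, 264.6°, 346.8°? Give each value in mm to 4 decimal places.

seg 1 [0°–32.9°] cycloidal, h=16: full span → s += 16 → s = 16.0000
seg 2 [32.9°–64.4°] uniform, h=-6: θ=59.5° here. β=26.6, B=31.5. -6·26.6/31.5 = -5.0667 → s = 10.9333
seg 2 [32.9°–64.4°] uniform, h=-6: full span → s += -6 → s = 10.0000
seg 3 [64.4°–108.5°] uniform, h=-8: full span → s += -8 → s = 2.0000
seg 4 [108.5°–328.8°] simple-harmonic, h=24: θ=234.1° here. β=125.6, B=220.3. 24/2·(1 − cos(π·0.5701)) = 14.6226 → s = 16.6226
seg 4 [108.5°–328.8°] simple-harmonic, h=24: θ=264.6° here. β=156.1, B=220.3. 24/2·(1 − cos(π·0.7086)) = 19.3125 → s = 21.3125
seg 4 [108.5°–328.8°] simple-harmonic, h=24: full span → s += 24 → s = 26.0000
seg 5 [328.8°–360°] uniform, h=-26: θ=346.8° here. β=18, B=31.2. -26·18/31.2 = -15.0000 → s = 11.0000

θ=59.5°: 10.9333
θ=234.1°: 16.6226
θ=264.6°: 21.3125
θ=346.8°: 11.0000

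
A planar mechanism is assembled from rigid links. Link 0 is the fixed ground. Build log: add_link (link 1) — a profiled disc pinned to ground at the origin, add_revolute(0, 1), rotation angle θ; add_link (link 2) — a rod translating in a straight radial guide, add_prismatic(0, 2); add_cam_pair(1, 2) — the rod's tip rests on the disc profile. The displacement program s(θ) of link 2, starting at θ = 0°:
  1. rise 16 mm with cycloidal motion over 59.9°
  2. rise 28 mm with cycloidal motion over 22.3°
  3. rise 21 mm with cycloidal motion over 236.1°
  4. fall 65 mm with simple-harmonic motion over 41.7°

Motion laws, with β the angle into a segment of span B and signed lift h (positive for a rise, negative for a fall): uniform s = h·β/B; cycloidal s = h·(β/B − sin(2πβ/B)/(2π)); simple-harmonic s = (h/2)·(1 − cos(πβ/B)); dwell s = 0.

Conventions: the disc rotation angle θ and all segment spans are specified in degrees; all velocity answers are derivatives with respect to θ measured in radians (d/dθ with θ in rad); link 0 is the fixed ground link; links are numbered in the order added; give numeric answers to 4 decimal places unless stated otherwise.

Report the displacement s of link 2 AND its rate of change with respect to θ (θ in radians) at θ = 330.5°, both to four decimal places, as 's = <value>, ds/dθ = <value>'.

seg 1 [0°–59.9°] cycloidal, h=16: full span → s += 16 → s = 16.0000
seg 2 [59.9°–82.2°] cycloidal, h=28: full span → s += 28 → s = 44.0000
seg 3 [82.2°–318.3°] cycloidal, h=21: full span → s += 21 → s = 65.0000
seg 4 [318.3°–360°] simple-harmonic, h=-65: θ=330.5° here. β=12.2, B=41.7. -65/2·(1 − cos(π·0.2926)) = -12.7882 → s = 52.2118
velocity in seg [318.3°–360°] (simple-harmonic), θ in radians: β = 12.2° = 0.2129 rad, B = 41.7° = 0.7278 rad; ds/dθ = (πh/(2B)) sin(πβ/B) = (π·(-65)/(2·0.7278)) sin(π·0.2926) = -111.538601 mm/rad

s = 52.2118, ds/dθ = -111.5386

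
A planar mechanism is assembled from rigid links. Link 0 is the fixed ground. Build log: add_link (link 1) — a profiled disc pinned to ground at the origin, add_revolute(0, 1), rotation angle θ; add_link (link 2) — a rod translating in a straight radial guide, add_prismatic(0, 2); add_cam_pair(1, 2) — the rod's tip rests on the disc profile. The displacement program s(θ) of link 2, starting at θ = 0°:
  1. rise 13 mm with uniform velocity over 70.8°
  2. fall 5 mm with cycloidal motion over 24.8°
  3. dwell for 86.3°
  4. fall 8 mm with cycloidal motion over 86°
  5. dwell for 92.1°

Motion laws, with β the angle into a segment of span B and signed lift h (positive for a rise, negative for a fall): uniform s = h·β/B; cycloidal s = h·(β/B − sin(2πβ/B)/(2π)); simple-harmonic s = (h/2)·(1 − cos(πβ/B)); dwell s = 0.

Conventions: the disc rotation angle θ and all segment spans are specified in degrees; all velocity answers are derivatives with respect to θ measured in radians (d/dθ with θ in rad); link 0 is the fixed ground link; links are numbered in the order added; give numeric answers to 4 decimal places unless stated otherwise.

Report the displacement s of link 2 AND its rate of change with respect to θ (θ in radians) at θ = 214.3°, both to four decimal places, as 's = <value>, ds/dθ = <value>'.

seg 1 [0°–70.8°] uniform, h=13: full span → s += 13 → s = 13.0000
seg 2 [70.8°–95.6°] cycloidal, h=-5: full span → s += -5 → s = 8.0000
seg 3 [95.6°–181.9°] dwell: s stays 8.0000
seg 4 [181.9°–267.9°] cycloidal, h=-8: θ=214.3° here. β=32.4, B=86. -8·(0.3767 − sin(2π·0.3767)/(2π)) = -2.1236 → s = 5.8764
velocity in seg [181.9°–267.9°] (cycloidal), θ in radians: β = 32.4° = 0.5655 rad, B = 86° = 1.5010 rad; ds/dθ = (h/B)(1 − cos(2πβ/B)) = ((-8)/1.5010)(1 − cos(2π·0.3767)) = -9.139681 mm/rad

s = 5.8764, ds/dθ = -9.1397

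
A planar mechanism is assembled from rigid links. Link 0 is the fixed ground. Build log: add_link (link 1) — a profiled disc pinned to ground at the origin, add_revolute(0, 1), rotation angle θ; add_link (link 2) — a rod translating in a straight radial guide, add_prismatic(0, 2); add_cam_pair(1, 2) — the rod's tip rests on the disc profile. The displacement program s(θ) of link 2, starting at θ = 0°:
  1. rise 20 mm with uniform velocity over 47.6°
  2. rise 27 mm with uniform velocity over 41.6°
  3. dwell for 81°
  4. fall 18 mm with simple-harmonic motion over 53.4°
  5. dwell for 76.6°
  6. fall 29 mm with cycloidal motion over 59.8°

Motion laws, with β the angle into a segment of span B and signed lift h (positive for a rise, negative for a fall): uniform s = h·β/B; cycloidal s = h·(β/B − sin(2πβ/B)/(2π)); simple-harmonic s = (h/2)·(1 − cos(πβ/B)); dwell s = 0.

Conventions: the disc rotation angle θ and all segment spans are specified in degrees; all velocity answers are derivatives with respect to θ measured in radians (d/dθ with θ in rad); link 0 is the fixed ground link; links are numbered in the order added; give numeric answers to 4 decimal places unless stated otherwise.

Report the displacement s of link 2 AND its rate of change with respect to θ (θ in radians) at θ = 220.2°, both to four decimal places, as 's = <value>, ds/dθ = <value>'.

seg 1 [0°–47.6°] uniform, h=20: full span → s += 20 → s = 20.0000
seg 2 [47.6°–89.2°] uniform, h=27: full span → s += 27 → s = 47.0000
seg 3 [89.2°–170.2°] dwell: s stays 47.0000
seg 4 [170.2°–223.6°] simple-harmonic, h=-18: θ=220.2° here. β=50, B=53.4. -18/2·(1 − cos(π·0.9363)) = -17.8206 → s = 29.1794
velocity in seg [170.2°–223.6°] (simple-harmonic), θ in radians: β = 50° = 0.8727 rad, B = 53.4° = 0.9320 rad; ds/dθ = (πh/(2B)) sin(πβ/B) = (π·(-18)/(2·0.9320)) sin(π·0.9363) = -6.027835 mm/rad

s = 29.1794, ds/dθ = -6.0278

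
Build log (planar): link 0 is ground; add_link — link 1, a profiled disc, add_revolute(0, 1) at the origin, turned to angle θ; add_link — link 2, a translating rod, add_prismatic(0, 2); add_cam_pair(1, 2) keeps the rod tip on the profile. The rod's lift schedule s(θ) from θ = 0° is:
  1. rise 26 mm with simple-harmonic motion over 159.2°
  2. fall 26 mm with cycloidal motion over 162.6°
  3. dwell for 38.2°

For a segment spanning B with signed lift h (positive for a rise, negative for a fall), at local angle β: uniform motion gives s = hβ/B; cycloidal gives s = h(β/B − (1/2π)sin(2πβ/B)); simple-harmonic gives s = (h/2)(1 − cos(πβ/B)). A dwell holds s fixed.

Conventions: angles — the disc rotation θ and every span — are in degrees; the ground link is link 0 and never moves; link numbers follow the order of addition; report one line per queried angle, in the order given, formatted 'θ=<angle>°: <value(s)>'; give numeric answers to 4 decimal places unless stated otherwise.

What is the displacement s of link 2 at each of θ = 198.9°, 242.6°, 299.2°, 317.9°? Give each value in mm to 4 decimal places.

seg 1 [0°–159.2°] simple-harmonic, h=26: full span → s += 26 → s = 26.0000
seg 2 [159.2°–321.8°] cycloidal, h=-26: θ=198.9° here. β=39.7, B=162.6. -26·(0.2442 − sin(2π·0.2442)/(2π)) = -2.2129 → s = 23.7871
seg 2 [159.2°–321.8°] cycloidal, h=-26: θ=242.6° here. β=83.4, B=162.6. -26·(0.5129 − sin(2π·0.5129)/(2π)) = -13.6712 → s = 12.3288
seg 2 [159.2°–321.8°] cycloidal, h=-26: θ=299.2° here. β=140, B=162.6. -26·(0.8610 − sin(2π·0.8610)/(2π)) = -25.5579 → s = 0.4421
seg 2 [159.2°–321.8°] cycloidal, h=-26: θ=317.9° here. β=158.7, B=162.6. -26·(0.9760 − sin(2π·0.9760)/(2π)) = -25.9976 → s = 0.0024

θ=198.9°: 23.7871
θ=242.6°: 12.3288
θ=299.2°: 0.4421
θ=317.9°: 0.0024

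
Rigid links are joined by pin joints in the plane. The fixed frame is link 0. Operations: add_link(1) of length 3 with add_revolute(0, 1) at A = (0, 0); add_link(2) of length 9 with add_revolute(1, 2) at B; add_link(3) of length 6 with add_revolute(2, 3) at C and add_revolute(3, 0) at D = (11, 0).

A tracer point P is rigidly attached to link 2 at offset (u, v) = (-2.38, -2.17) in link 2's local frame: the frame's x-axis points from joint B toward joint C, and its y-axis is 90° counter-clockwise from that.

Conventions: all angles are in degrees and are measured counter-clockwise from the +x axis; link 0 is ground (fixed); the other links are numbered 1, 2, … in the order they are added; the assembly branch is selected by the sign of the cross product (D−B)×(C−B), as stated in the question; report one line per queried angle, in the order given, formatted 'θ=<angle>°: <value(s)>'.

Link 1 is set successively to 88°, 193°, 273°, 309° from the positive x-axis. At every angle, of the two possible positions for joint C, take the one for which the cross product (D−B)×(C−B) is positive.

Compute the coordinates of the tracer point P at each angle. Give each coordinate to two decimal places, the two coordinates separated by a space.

A=(0,0), D=(11.00,0)
θ=88°: B = A + 3.00·(cos88°, sin88°) = (0.1047, 2.9982)
θ=88°: |BD| = 11.3003
θ=88°: circle(B,9.00) ∩ circle(D,6.00): a=7.6412, h=4.7551
θ=88°:   candidates: C₊=(8.7337,5.5555) cross=53.734; C₋=(6.2105,-3.6139) cross=-53.734
θ=88°:   branch + wants cross > 0 → take C=(8.7337,5.5555) (cross=53.734)
θ=88°: ex = (C−B)/|BC| = (0.9588,0.2842); ey = (-0.2842,0.9588)
θ=88°: P = B + -2.38·ex + -2.17·ey = (-1.5606,0.2413)
θ=193°: B = A + 3.00·(cos193°, sin193°) = (-2.9231, -0.6749)
θ=193°: |BD| = 13.9395
θ=193°: circle(B,9.00) ∩ circle(D,6.00): a=8.5839, h=2.7051
θ=193°:   candidates: C₊=(5.5197,2.4426) cross=37.707; C₋=(5.7816,-2.9612) cross=-37.707
θ=193°:   branch + wants cross > 0 → take C=(5.5197,2.4426) (cross=37.707)
θ=193°: ex = (C−B)/|BC| = (0.9381,0.3464); ey = (-0.3464,0.9381)
θ=193°: P = B + -2.38·ex + -2.17·ey = (-4.4041,-3.5349)
θ=273°: B = A + 3.00·(cos273°, sin273°) = (0.1570, -2.9959)
θ=273°: |BD| = 11.2493
θ=273°: circle(B,9.00) ∩ circle(D,6.00): a=7.6248, h=4.7815
θ=273°:   candidates: C₊=(6.2330,3.6436) cross=53.789; C₋=(8.7798,-5.5741) cross=-53.789
θ=273°:   branch + wants cross > 0 → take C=(6.2330,3.6436) (cross=53.789)
θ=273°: ex = (C−B)/|BC| = (0.6751,0.7377); ey = (-0.7377,0.6751)
θ=273°: P = B + -2.38·ex + -2.17·ey = (0.1511,-6.2166)
θ=309°: B = A + 3.00·(cos309°, sin309°) = (1.8880, -2.3314)
θ=309°: |BD| = 9.4056
θ=309°: circle(B,9.00) ∩ circle(D,6.00): a=7.0950, h=5.5373
θ=309°:   candidates: C₊=(7.3890,4.7917) cross=52.081; C₋=(10.1341,-5.9372) cross=-52.081
θ=309°:   branch + wants cross > 0 → take C=(7.3890,4.7917) (cross=52.081)
θ=309°: ex = (C−B)/|BC| = (0.6112,0.7915); ey = (-0.7915,0.6112)
θ=309°: P = B + -2.38·ex + -2.17·ey = (2.1507,-5.5415)

θ=88°: -1.56 0.24
θ=193°: -4.40 -3.53
θ=273°: 0.15 -6.22
θ=309°: 2.15 -5.54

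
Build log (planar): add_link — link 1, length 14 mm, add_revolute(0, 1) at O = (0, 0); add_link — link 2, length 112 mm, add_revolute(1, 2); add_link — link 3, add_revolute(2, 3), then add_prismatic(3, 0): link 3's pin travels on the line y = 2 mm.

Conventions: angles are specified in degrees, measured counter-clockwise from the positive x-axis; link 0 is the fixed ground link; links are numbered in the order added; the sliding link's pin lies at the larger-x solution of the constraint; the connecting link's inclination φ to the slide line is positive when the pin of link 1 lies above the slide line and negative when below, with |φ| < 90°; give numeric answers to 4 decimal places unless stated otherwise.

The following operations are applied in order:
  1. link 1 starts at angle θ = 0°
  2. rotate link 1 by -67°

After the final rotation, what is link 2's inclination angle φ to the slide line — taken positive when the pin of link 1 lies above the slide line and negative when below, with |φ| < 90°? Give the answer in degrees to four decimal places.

geometry: r = 14 mm, L = 112 mm, e = 2 mm; θ starts at 0°
rotate link 1 by -67°: θ ← 0° -67° = -67°
h = r sin θ − e = -12.887068 − 2 = -14.887068
sin φ = h / L = -14.887068 / 112 = -0.13292025
φ = arcsin(-0.13292025) = -7.638375°

-7.6384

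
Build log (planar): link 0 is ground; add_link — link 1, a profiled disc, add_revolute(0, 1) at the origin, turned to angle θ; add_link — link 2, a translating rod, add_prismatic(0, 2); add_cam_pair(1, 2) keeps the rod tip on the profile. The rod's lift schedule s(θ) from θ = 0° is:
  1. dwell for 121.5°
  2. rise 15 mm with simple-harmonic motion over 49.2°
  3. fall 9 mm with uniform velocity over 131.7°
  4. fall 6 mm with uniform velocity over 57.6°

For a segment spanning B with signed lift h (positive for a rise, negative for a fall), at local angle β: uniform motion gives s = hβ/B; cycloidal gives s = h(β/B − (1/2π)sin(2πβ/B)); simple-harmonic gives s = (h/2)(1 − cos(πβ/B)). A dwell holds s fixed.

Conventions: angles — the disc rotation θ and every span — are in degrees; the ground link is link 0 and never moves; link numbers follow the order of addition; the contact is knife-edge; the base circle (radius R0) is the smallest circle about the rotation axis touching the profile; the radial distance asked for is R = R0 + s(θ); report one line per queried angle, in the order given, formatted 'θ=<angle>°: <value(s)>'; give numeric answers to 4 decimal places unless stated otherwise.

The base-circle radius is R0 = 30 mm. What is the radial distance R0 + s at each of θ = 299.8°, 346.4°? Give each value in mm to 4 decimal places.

seg 1 [0°–121.5°] dwell: s stays 0.0000
seg 2 [121.5°–170.7°] simple-harmonic, h=15: full span → s += 15 → s = 15.0000
seg 3 [170.7°–302.4°] uniform, h=-9: θ=299.8° here. β=129.1, B=131.7. -9·129.1/131.7 = -8.8223 → s = 6.1777
seg 3 [170.7°–302.4°] uniform, h=-9: full span → s += -9 → s = 6.0000
seg 4 [302.4°–360°] uniform, h=-6: θ=346.4° here. β=44, B=57.6. -6·44/57.6 = -4.5833 → s = 1.4167
θ=299.8°: R = R0 + s = 30 + 6.1777 = 36.1777
θ=346.4°: R = R0 + s = 30 + 1.4167 = 31.4167

θ=299.8°: 36.1777
θ=346.4°: 31.4167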